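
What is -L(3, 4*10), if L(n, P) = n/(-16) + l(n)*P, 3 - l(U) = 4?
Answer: 643/16 ≈ 40.188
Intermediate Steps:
l(U) = -1 (l(U) = 3 - 1*4 = 3 - 4 = -1)
L(n, P) = -P - n/16 (L(n, P) = n/(-16) - P = -n/16 - P = -P - n/16)
-L(3, 4*10) = -(-4*10 - 1/16*3) = -(-1*40 - 3/16) = -(-40 - 3/16) = -1*(-643/16) = 643/16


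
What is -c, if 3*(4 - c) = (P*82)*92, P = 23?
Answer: 173500/3 ≈ 57833.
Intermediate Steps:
c = -173500/3 (c = 4 - 23*82*92/3 = 4 - 1886*92/3 = 4 - 1/3*173512 = 4 - 173512/3 = -173500/3 ≈ -57833.)
-c = -1*(-173500/3) = 173500/3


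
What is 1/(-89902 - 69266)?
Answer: -1/159168 ≈ -6.2827e-6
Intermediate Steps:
1/(-89902 - 69266) = 1/(-159168) = -1/159168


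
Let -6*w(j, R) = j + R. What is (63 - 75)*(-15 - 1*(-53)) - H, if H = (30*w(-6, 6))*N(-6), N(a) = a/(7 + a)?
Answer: -456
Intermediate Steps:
N(a) = a/(7 + a)
w(j, R) = -R/6 - j/6 (w(j, R) = -(j + R)/6 = -(R + j)/6 = -R/6 - j/6)
H = 0 (H = (30*(-⅙*6 - ⅙*(-6)))*(-6/(7 - 6)) = (30*(-1 + 1))*(-6/1) = (30*0)*(-6*1) = 0*(-6) = 0)
(63 - 75)*(-15 - 1*(-53)) - H = (63 - 75)*(-15 - 1*(-53)) - 1*0 = -12*(-15 + 53) + 0 = -12*38 + 0 = -456 + 0 = -456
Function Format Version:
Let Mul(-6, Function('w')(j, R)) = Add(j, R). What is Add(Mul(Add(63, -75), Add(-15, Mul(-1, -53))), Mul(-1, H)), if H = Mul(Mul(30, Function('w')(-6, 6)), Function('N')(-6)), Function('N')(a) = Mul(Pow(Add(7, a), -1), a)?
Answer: -456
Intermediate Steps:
Function('N')(a) = Mul(a, Pow(Add(7, a), -1))
Function('w')(j, R) = Add(Mul(Rational(-1, 6), R), Mul(Rational(-1, 6), j)) (Function('w')(j, R) = Mul(Rational(-1, 6), Add(j, R)) = Mul(Rational(-1, 6), Add(R, j)) = Add(Mul(Rational(-1, 6), R), Mul(Rational(-1, 6), j)))
H = 0 (H = Mul(Mul(30, Add(Mul(Rational(-1, 6), 6), Mul(Rational(-1, 6), -6))), Mul(-6, Pow(Add(7, -6), -1))) = Mul(Mul(30, Add(-1, 1)), Mul(-6, Pow(1, -1))) = Mul(Mul(30, 0), Mul(-6, 1)) = Mul(0, -6) = 0)
Add(Mul(Add(63, -75), Add(-15, Mul(-1, -53))), Mul(-1, H)) = Add(Mul(Add(63, -75), Add(-15, Mul(-1, -53))), Mul(-1, 0)) = Add(Mul(-12, Add(-15, 53)), 0) = Add(Mul(-12, 38), 0) = Add(-456, 0) = -456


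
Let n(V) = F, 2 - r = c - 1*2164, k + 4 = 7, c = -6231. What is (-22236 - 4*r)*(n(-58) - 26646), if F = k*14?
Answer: 1485141696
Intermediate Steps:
k = 3 (k = -4 + 7 = 3)
r = 8397 (r = 2 - (-6231 - 1*2164) = 2 - (-6231 - 2164) = 2 - 1*(-8395) = 2 + 8395 = 8397)
F = 42 (F = 3*14 = 42)
n(V) = 42
(-22236 - 4*r)*(n(-58) - 26646) = (-22236 - 4*8397)*(42 - 26646) = (-22236 - 33588)*(-26604) = -55824*(-26604) = 1485141696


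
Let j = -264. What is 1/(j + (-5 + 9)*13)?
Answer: -1/212 ≈ -0.0047170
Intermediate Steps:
1/(j + (-5 + 9)*13) = 1/(-264 + (-5 + 9)*13) = 1/(-264 + 4*13) = 1/(-264 + 52) = 1/(-212) = -1/212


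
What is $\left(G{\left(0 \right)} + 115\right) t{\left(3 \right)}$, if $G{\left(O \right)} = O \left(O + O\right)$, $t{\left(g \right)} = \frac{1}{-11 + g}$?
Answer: $- \frac{115}{8} \approx -14.375$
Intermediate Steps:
$G{\left(O \right)} = 2 O^{2}$ ($G{\left(O \right)} = O 2 O = 2 O^{2}$)
$\left(G{\left(0 \right)} + 115\right) t{\left(3 \right)} = \frac{2 \cdot 0^{2} + 115}{-11 + 3} = \frac{2 \cdot 0 + 115}{-8} = \left(0 + 115\right) \left(- \frac{1}{8}\right) = 115 \left(- \frac{1}{8}\right) = - \frac{115}{8}$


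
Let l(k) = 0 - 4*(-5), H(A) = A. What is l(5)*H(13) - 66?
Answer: 194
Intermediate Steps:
l(k) = 20 (l(k) = 0 + 20 = 20)
l(5)*H(13) - 66 = 20*13 - 66 = 260 - 66 = 194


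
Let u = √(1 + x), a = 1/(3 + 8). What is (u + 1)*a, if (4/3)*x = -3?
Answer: 1/11 + I*√5/22 ≈ 0.090909 + 0.10164*I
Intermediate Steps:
x = -9/4 (x = (¾)*(-3) = -9/4 ≈ -2.2500)
a = 1/11 ≈ 0.090909
u = I*√5/2 (u = √(1 - 9/4) = √(-5/4) = I*√5/2 ≈ 1.118*I)
(u + 1)*a = (I*√5/2 + 1)*(1/11) = (1 + I*√5/2)*(1/11) = 1/11 + I*√5/22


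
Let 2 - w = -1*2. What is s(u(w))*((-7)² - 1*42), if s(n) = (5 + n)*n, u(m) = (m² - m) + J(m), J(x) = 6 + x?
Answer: 4158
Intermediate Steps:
w = 4 (w = 2 - (-1)*2 = 2 - 1*(-2) = 2 + 2 = 4)
u(m) = 6 + m² (u(m) = (m² - m) + (6 + m) = 6 + m²)
s(n) = n*(5 + n)
s(u(w))*((-7)² - 1*42) = ((6 + 4²)*(5 + (6 + 4²)))*((-7)² - 1*42) = ((6 + 16)*(5 + (6 + 16)))*(49 - 42) = (22*(5 + 22))*7 = (22*27)*7 = 594*7 = 4158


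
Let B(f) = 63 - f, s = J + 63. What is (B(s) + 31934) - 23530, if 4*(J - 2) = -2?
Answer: 16805/2 ≈ 8402.5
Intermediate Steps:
J = 3/2 (J = 2 + (¼)*(-2) = 2 - ½ = 3/2 ≈ 1.5000)
s = 129/2 (s = 3/2 + 63 = 129/2 ≈ 64.500)
(B(s) + 31934) - 23530 = ((63 - 1*129/2) + 31934) - 23530 = ((63 - 129/2) + 31934) - 23530 = (-3/2 + 31934) - 23530 = 63865/2 - 23530 = 16805/2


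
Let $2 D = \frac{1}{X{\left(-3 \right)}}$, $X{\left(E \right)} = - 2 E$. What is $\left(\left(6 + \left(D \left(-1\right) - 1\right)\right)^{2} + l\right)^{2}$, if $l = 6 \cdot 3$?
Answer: $\frac{36881329}{20736} \approx 1778.6$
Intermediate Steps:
$D = \frac{1}{12}$ ($D = \frac{1}{2 \left(\left(-2\right) \left(-3\right)\right)} = \frac{1}{2 \cdot 6} = \frac{1}{2} \cdot \frac{1}{6} = \frac{1}{12} \approx 0.083333$)
$l = 18$
$\left(\left(6 + \left(D \left(-1\right) - 1\right)\right)^{2} + l\right)^{2} = \left(\left(6 + \left(\frac{1}{12} \left(-1\right) - 1\right)\right)^{2} + 18\right)^{2} = \left(\left(6 - \frac{13}{12}\right)^{2} + 18\right)^{2} = \left(\left(\frac{59}{12}\right)^{2} + 18\right)^{2} = \left(\frac{3481}{144} + 18\right)^{2} = \left(\frac{6073}{144}\right)^{2} = \frac{36881329}{20736}$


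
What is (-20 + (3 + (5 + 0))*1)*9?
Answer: -108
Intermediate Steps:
(-20 + (3 + (5 + 0))*1)*9 = (-20 + (3 + 5)*1)*9 = (-20 + 8*1)*9 = (-20 + 8)*9 = -12*9 = -108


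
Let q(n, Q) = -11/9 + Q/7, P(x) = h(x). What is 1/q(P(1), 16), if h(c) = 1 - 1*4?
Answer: 63/67 ≈ 0.94030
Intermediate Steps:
h(c) = -3 (h(c) = 1 - 4 = -3)
P(x) = -3
q(n, Q) = -11/9 + Q/7 (q(n, Q) = -11*⅑ + Q*(⅐) = -11/9 + Q/7)
1/q(P(1), 16) = 1/(-11/9 + (⅐)*16) = 1/(-11/9 + 16/7) = 1/(67/63) = 63/67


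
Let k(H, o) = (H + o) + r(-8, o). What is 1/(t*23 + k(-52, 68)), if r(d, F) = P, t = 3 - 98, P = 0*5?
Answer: -1/2169 ≈ -0.00046104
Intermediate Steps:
P = 0
t = -95
r(d, F) = 0
k(H, o) = H + o (k(H, o) = (H + o) + 0 = H + o)
1/(t*23 + k(-52, 68)) = 1/(-95*23 + (-52 + 68)) = 1/(-2185 + 16) = 1/(-2169) = -1/2169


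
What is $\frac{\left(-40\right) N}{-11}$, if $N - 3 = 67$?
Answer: $\frac{2800}{11} \approx 254.55$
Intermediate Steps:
$N = 70$ ($N = 3 + 67 = 70$)
$\frac{\left(-40\right) N}{-11} = \frac{\left(-40\right) 70}{-11} = \left(-2800\right) \left(- \frac{1}{11}\right) = \frac{2800}{11}$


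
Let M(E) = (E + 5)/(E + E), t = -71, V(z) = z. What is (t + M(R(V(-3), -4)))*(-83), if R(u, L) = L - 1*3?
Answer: 41168/7 ≈ 5881.1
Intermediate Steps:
R(u, L) = -3 + L (R(u, L) = L - 3 = -3 + L)
M(E) = (5 + E)/(2*E) (M(E) = (5 + E)/((2*E)) = (5 + E)*(1/(2*E)) = (5 + E)/(2*E))
(t + M(R(V(-3), -4)))*(-83) = (-71 + (5 + (-3 - 4))/(2*(-3 - 4)))*(-83) = (-71 + (½)*(5 - 7)/(-7))*(-83) = (-71 + (½)*(-⅐)*(-2))*(-83) = (-71 + ⅐)*(-83) = -496/7*(-83) = 41168/7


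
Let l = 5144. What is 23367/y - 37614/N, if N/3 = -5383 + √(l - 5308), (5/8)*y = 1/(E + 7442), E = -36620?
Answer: -49391214168931979/115907412 + 25076*I*√41/28976853 ≈ -4.2613e+8 + 0.0055411*I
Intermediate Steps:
y = -4/72945 (y = 8/(5*(-36620 + 7442)) = (8/5)/(-29178) = (8/5)*(-1/29178) = -4/72945 ≈ -5.4836e-5)
N = -16149 + 6*I*√41 (N = 3*(-5383 + √(5144 - 5308)) = 3*(-5383 + √(-164)) = 3*(-5383 + 2*I*√41) = -16149 + 6*I*√41 ≈ -16149.0 + 38.419*I)
23367/y - 37614/N = 23367/(-4/72945) - 37614/(-16149 + 6*I*√41) = 23367*(-72945/4) - 37614/(-16149 + 6*I*√41) = -1704505815/4 - 37614/(-16149 + 6*I*√41)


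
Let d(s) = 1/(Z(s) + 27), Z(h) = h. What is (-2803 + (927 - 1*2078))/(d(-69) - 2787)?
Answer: 166068/117055 ≈ 1.4187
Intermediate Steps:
d(s) = 1/(27 + s) (d(s) = 1/(s + 27) = 1/(27 + s))
(-2803 + (927 - 1*2078))/(d(-69) - 2787) = (-2803 + (927 - 1*2078))/(1/(27 - 69) - 2787) = (-2803 + (927 - 2078))/(1/(-42) - 2787) = (-2803 - 1151)/(-1/42 - 2787) = -3954/(-117055/42) = -3954*(-42/117055) = 166068/117055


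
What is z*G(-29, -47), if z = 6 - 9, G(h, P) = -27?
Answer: 81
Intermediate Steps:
z = -3
z*G(-29, -47) = -3*(-27) = 81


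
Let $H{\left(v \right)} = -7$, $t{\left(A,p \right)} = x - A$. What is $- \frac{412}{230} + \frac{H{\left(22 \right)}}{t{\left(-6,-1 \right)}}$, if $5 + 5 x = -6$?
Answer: $- \frac{7939}{2185} \approx -3.6334$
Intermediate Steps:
$x = - \frac{11}{5}$ ($x = -1 + \frac{1}{5} \left(-6\right) = -1 - \frac{6}{5} = - \frac{11}{5} \approx -2.2$)
$t{\left(A,p \right)} = - \frac{11}{5} - A$
$- \frac{412}{230} + \frac{H{\left(22 \right)}}{t{\left(-6,-1 \right)}} = - \frac{412}{230} - \frac{7}{- \frac{11}{5} - -6} = \left(-412\right) \frac{1}{230} - \frac{7}{- \frac{11}{5} + 6} = - \frac{206}{115} - \frac{7}{\frac{19}{5}} = - \frac{206}{115} - \frac{35}{19} = - \frac{7939}{2185}$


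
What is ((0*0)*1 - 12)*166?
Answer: -1992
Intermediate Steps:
((0*0)*1 - 12)*166 = (0*1 - 12)*166 = (0 - 12)*166 = -12*166 = -1992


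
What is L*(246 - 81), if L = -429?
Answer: -70785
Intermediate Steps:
L*(246 - 81) = -429*(246 - 81) = -429*165 = -70785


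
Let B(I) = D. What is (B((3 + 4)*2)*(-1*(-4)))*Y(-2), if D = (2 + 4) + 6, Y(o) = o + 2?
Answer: 0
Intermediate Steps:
Y(o) = 2 + o
D = 12 (D = 6 + 6 = 12)
B(I) = 12
(B((3 + 4)*2)*(-1*(-4)))*Y(-2) = (12*(-1*(-4)))*(2 - 2) = (12*4)*0 = 48*0 = 0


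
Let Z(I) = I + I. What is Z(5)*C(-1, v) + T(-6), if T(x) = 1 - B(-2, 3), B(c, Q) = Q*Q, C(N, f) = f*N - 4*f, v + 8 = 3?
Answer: 242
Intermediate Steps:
v = -5 (v = -8 + 3 = -5)
C(N, f) = -4*f + N*f (C(N, f) = N*f - 4*f = -4*f + N*f)
Z(I) = 2*I
B(c, Q) = Q**2
T(x) = -8 (T(x) = 1 - 1*3**2 = 1 - 1*9 = 1 - 9 = -8)
Z(5)*C(-1, v) + T(-6) = (2*5)*(-5*(-4 - 1)) - 8 = 10*(-5*(-5)) - 8 = 10*25 - 8 = 250 - 8 = 242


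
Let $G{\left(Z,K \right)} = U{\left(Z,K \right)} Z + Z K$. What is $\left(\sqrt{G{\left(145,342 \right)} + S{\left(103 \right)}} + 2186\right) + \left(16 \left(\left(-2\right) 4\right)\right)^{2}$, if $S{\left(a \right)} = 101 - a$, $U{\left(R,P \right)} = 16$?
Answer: $18570 + 2 \sqrt{12977} \approx 18798.0$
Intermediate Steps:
$G{\left(Z,K \right)} = 16 Z + K Z$ ($G{\left(Z,K \right)} = 16 Z + Z K = 16 Z + K Z$)
$\left(\sqrt{G{\left(145,342 \right)} + S{\left(103 \right)}} + 2186\right) + \left(16 \left(\left(-2\right) 4\right)\right)^{2} = \left(\sqrt{145 \left(16 + 342\right) + \left(101 - 103\right)} + 2186\right) + \left(16 \left(\left(-2\right) 4\right)\right)^{2} = \left(\sqrt{145 \cdot 358 + \left(101 - 103\right)} + 2186\right) + \left(16 \left(-8\right)\right)^{2} = \left(\sqrt{51910 - 2} + 2186\right) + \left(-128\right)^{2} = \left(\sqrt{51908} + 2186\right) + 16384 = \left(2 \sqrt{12977} + 2186\right) + 16384 = \left(2186 + 2 \sqrt{12977}\right) + 16384 = 18570 + 2 \sqrt{12977}$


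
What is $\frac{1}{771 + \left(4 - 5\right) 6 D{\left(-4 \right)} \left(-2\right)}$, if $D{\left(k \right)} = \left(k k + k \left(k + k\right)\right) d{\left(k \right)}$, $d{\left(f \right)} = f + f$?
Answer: $- \frac{1}{3837} \approx -0.00026062$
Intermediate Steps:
$d{\left(f \right)} = 2 f$
$D{\left(k \right)} = 6 k^{3}$ ($D{\left(k \right)} = \left(k k + k \left(k + k\right)\right) 2 k = \left(k^{2} + k 2 k\right) 2 k = \left(k^{2} + 2 k^{2}\right) 2 k = 3 k^{2} \cdot 2 k = 6 k^{3}$)
$\frac{1}{771 + \left(4 - 5\right) 6 D{\left(-4 \right)} \left(-2\right)} = \frac{1}{771 + \left(4 - 5\right) 6 \cdot 6 \left(-4\right)^{3} \left(-2\right)} = \frac{1}{771 + \left(-1\right) 6 \cdot 6 \left(-64\right) \left(-2\right)} = \frac{1}{771 + \left(-6\right) \left(-384\right) \left(-2\right)} = \frac{1}{771 + 2304 \left(-2\right)} = \frac{1}{771 - 4608} = \frac{1}{-3837} = - \frac{1}{3837}$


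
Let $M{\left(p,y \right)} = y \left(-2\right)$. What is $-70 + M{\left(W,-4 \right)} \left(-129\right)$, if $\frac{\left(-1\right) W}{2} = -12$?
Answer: $-1102$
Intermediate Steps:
$W = 24$ ($W = \left(-2\right) \left(-12\right) = 24$)
$M{\left(p,y \right)} = - 2 y$
$-70 + M{\left(W,-4 \right)} \left(-129\right) = -70 + \left(-2\right) \left(-4\right) \left(-129\right) = -70 + 8 \left(-129\right) = -70 - 1032 = -1102$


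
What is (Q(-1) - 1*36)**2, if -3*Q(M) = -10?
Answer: 9604/9 ≈ 1067.1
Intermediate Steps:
Q(M) = 10/3 (Q(M) = -1/3*(-10) = 10/3)
(Q(-1) - 1*36)**2 = (10/3 - 1*36)**2 = (10/3 - 36)**2 = (-98/3)**2 = 9604/9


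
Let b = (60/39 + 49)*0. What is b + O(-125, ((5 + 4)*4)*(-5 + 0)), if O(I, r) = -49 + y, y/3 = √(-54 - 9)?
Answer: -49 + 9*I*√7 ≈ -49.0 + 23.812*I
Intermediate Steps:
y = 9*I*√7 (y = 3*√(-54 - 9) = 3*√(-63) = 3*(3*I*√7) = 9*I*√7 ≈ 23.812*I)
O(I, r) = -49 + 9*I*√7
b = 0 (b = (60*(1/39) + 49)*0 = (20/13 + 49)*0 = (657/13)*0 = 0)
b + O(-125, ((5 + 4)*4)*(-5 + 0)) = 0 + (-49 + 9*I*√7) = -49 + 9*I*√7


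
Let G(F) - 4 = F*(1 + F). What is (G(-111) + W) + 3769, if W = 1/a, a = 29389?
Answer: 469724388/29389 ≈ 15983.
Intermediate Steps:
G(F) = 4 + F*(1 + F)
W = 1/29389 ≈ 3.4026e-5
(G(-111) + W) + 3769 = ((4 - 111 + (-111)²) + 1/29389) + 3769 = ((4 - 111 + 12321) + 1/29389) + 3769 = (12214 + 1/29389) + 3769 = 358957247/29389 + 3769 = 469724388/29389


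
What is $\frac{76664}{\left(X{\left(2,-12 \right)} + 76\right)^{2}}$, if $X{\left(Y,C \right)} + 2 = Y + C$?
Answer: $\frac{9583}{512} \approx 18.717$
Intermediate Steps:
$X{\left(Y,C \right)} = -2 + C + Y$ ($X{\left(Y,C \right)} = -2 + \left(Y + C\right) = -2 + \left(C + Y\right) = -2 + C + Y$)
$\frac{76664}{\left(X{\left(2,-12 \right)} + 76\right)^{2}} = \frac{76664}{\left(\left(-2 - 12 + 2\right) + 76\right)^{2}} = \frac{76664}{\left(-12 + 76\right)^{2}} = \frac{76664}{64^{2}} = \frac{76664}{4096} = 76664 \cdot \frac{1}{4096} = \frac{9583}{512}$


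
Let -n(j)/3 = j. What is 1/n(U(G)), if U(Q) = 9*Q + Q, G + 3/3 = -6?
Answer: 1/210 ≈ 0.0047619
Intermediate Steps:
G = -7 (G = -1 - 6 = -7)
U(Q) = 10*Q
n(j) = -3*j
1/n(U(G)) = 1/(-30*(-7)) = 1/(-3*(-70)) = 1/210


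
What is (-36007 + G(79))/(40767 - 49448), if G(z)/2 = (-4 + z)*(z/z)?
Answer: 35857/8681 ≈ 4.1305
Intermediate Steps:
G(z) = -8 + 2*z (G(z) = 2*((-4 + z)*(z/z)) = 2*((-4 + z)*1) = 2*(-4 + z) = -8 + 2*z)
(-36007 + G(79))/(40767 - 49448) = (-36007 + (-8 + 2*79))/(40767 - 49448) = (-36007 + (-8 + 158))/(-8681) = (-36007 + 150)*(-1/8681) = -35857*(-1/8681) = 35857/8681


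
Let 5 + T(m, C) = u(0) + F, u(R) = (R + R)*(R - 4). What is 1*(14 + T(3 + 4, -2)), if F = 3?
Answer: 12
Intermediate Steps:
u(R) = 2*R*(-4 + R) (u(R) = (2*R)*(-4 + R) = 2*R*(-4 + R))
T(m, C) = -2 (T(m, C) = -5 + (2*0*(-4 + 0) + 3) = -5 + (2*0*(-4) + 3) = -5 + (0 + 3) = -5 + 3 = -2)
1*(14 + T(3 + 4, -2)) = 1*(14 - 2) = 1*12 = 12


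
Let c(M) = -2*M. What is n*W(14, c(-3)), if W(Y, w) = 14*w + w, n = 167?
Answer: 15030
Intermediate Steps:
W(Y, w) = 15*w
n*W(14, c(-3)) = 167*(15*(-2*(-3))) = 167*(15*6) = 167*90 = 15030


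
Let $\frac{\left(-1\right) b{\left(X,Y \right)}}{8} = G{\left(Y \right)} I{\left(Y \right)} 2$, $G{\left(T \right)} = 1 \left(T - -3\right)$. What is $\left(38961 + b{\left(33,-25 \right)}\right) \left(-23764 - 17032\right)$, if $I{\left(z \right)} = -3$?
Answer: $-1546372380$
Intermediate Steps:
$G{\left(T \right)} = 3 + T$ ($G{\left(T \right)} = 1 \left(T + 3\right) = 1 \left(3 + T\right) = 3 + T$)
$b{\left(X,Y \right)} = 144 + 48 Y$ ($b{\left(X,Y \right)} = - 8 \left(3 + Y\right) \left(-3\right) 2 = - 8 \left(-9 - 3 Y\right) 2 = - 8 \left(-18 - 6 Y\right) = 144 + 48 Y$)
$\left(38961 + b{\left(33,-25 \right)}\right) \left(-23764 - 17032\right) = \left(38961 + \left(144 + 48 \left(-25\right)\right)\right) \left(-23764 - 17032\right) = \left(38961 + \left(144 - 1200\right)\right) \left(-40796\right) = \left(38961 - 1056\right) \left(-40796\right) = 37905 \left(-40796\right) = -1546372380$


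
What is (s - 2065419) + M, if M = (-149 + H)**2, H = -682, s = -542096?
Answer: -1916954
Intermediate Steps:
M = 690561 (M = (-149 - 682)**2 = (-831)**2 = 690561)
(s - 2065419) + M = (-542096 - 2065419) + 690561 = -2607515 + 690561 = -1916954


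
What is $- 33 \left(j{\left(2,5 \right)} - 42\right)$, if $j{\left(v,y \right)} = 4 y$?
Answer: $726$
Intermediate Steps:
$- 33 \left(j{\left(2,5 \right)} - 42\right) = - 33 \left(4 \cdot 5 - 42\right) = - 33 \left(20 - 42\right) = \left(-33\right) \left(-22\right) = 726$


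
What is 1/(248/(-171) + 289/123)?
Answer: 7011/6305 ≈ 1.1120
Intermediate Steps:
1/(248/(-171) + 289/123) = 1/(248*(-1/171) + 289*(1/123)) = 1/(-248/171 + 289/123) = 1/(6305/7011) = 7011/6305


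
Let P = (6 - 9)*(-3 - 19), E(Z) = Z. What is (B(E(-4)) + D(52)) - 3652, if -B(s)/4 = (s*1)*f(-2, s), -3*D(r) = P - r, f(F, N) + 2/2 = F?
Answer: -11114/3 ≈ -3704.7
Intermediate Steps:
f(F, N) = -1 + F
P = 66 (P = -3*(-22) = 66)
D(r) = -22 + r/3 (D(r) = -(66 - r)/3 = -22 + r/3)
B(s) = 12*s (B(s) = -4*s*1*(-1 - 2) = -4*s*(-3) = -(-12)*s = 12*s)
(B(E(-4)) + D(52)) - 3652 = (12*(-4) + (-22 + (⅓)*52)) - 3652 = (-48 + (-22 + 52/3)) - 3652 = (-48 - 14/3) - 3652 = -158/3 - 3652 = -11114/3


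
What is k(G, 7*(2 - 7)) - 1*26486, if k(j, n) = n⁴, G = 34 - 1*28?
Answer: 1474139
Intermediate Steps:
G = 6 (G = 34 - 28 = 6)
k(G, 7*(2 - 7)) - 1*26486 = (7*(2 - 7))⁴ - 1*26486 = (7*(-5))⁴ - 26486 = (-35)⁴ - 26486 = 1500625 - 26486 = 1474139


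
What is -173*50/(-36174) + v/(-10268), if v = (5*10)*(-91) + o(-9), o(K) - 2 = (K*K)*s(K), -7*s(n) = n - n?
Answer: 31667194/46429329 ≈ 0.68205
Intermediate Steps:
s(n) = 0 (s(n) = -(n - n)/7 = -⅐*0 = 0)
o(K) = 2 (o(K) = 2 + (K*K)*0 = 2 + K²*0 = 2 + 0 = 2)
v = -4548 (v = (5*10)*(-91) + 2 = 50*(-91) + 2 = -4550 + 2 = -4548)
-173*50/(-36174) + v/(-10268) = -173*50/(-36174) - 4548/(-10268) = -8650*(-1/36174) - 4548*(-1/10268) = 4325/18087 + 1137/2567 = 31667194/46429329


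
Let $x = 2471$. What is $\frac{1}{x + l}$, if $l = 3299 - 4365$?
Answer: $\frac{1}{1405} \approx 0.00071174$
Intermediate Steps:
$l = -1066$ ($l = 3299 - 4365 = -1066$)
$\frac{1}{x + l} = \frac{1}{2471 - 1066} = \frac{1}{1405}$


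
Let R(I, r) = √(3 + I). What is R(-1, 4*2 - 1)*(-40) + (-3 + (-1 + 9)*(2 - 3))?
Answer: -11 - 40*√2 ≈ -67.569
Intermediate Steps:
R(-1, 4*2 - 1)*(-40) + (-3 + (-1 + 9)*(2 - 3)) = √(3 - 1)*(-40) + (-3 + (-1 + 9)*(2 - 3)) = √2*(-40) + (-3 + 8*(-1)) = -40*√2 + (-3 - 8) = -40*√2 - 11 = -11 - 40*√2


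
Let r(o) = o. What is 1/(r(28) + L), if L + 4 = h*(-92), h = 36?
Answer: -1/3288 ≈ -0.00030414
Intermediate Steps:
L = -3316 (L = -4 + 36*(-92) = -4 - 3312 = -3316)
1/(r(28) + L) = 1/(28 - 3316) = 1/(-3288) = -1/3288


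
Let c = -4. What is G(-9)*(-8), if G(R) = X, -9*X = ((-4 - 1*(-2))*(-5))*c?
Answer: -320/9 ≈ -35.556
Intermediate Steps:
X = 40/9 (X = -(-4 - 1*(-2))*(-5)*(-4)/9 = -(-4 + 2)*(-5)*(-4)/9 = -(-2*(-5))*(-4)/9 = -10*(-4)/9 = -⅑*(-40) = 40/9 ≈ 4.4444)
G(R) = 40/9
G(-9)*(-8) = (40/9)*(-8) = -320/9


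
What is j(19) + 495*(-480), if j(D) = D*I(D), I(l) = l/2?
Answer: -474839/2 ≈ -2.3742e+5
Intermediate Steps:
I(l) = l/2 (I(l) = l*(½) = l/2)
j(D) = D²/2 (j(D) = D*(D/2) = D²/2)
j(19) + 495*(-480) = (½)*19² + 495*(-480) = (½)*361 - 237600 = 361/2 - 237600 = -474839/2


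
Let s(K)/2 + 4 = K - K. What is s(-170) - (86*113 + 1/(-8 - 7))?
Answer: -145889/15 ≈ -9725.9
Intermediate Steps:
s(K) = -8 (s(K) = -8 + 2*(K - K) = -8 + 2*0 = -8 + 0 = -8)
s(-170) - (86*113 + 1/(-8 - 7)) = -8 - (86*113 + 1/(-8 - 7)) = -8 - (9718 + 1/(-15)) = -8 - (9718 + 1*(-1/15)) = -8 - (9718 - 1/15) = -8 - 1*145769/15 = -8 - 145769/15 = -145889/15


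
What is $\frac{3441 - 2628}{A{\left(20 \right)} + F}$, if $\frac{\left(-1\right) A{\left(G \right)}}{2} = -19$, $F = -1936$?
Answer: $- \frac{813}{1898} \approx -0.42835$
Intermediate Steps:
$A{\left(G \right)} = 38$ ($A{\left(G \right)} = \left(-2\right) \left(-19\right) = 38$)
$\frac{3441 - 2628}{A{\left(20 \right)} + F} = \frac{3441 - 2628}{38 - 1936} = \frac{813}{-1898} = 813 \left(- \frac{1}{1898}\right) = - \frac{813}{1898}$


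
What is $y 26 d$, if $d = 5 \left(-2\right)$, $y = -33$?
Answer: $8580$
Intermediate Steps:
$d = -10$
$y 26 d = \left(-33\right) 26 \left(-10\right) = \left(-858\right) \left(-10\right) = 8580$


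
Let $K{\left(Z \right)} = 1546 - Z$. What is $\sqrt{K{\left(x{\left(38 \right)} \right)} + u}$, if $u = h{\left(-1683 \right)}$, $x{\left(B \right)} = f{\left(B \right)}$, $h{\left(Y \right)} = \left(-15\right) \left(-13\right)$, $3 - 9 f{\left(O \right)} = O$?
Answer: $\frac{2 \sqrt{3926}}{3} \approx 41.772$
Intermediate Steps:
$f{\left(O \right)} = \frac{1}{3} - \frac{O}{9}$
$h{\left(Y \right)} = 195$
$x{\left(B \right)} = \frac{1}{3} - \frac{B}{9}$
$u = 195$
$\sqrt{K{\left(x{\left(38 \right)} \right)} + u} = \sqrt{\left(1546 - \left(\frac{1}{3} - \frac{38}{9}\right)\right) + 195} = \sqrt{\left(1546 - - \frac{35}{9}\right) + 195} = \sqrt{\left(1546 + \frac{35}{9}\right) + 195} = \sqrt{\frac{13949}{9} + 195} = \sqrt{\frac{15704}{9}} = \frac{2 \sqrt{3926}}{3}$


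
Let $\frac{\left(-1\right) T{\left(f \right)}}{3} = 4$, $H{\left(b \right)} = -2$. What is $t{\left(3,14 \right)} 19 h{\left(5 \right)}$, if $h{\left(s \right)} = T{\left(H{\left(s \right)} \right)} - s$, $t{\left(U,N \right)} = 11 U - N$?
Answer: $-6137$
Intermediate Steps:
$t{\left(U,N \right)} = - N + 11 U$
$T{\left(f \right)} = -12$ ($T{\left(f \right)} = \left(-3\right) 4 = -12$)
$h{\left(s \right)} = -12 - s$
$t{\left(3,14 \right)} 19 h{\left(5 \right)} = \left(\left(-1\right) 14 + 11 \cdot 3\right) 19 \left(-12 - 5\right) = \left(-14 + 33\right) 19 \left(-12 - 5\right) = 19 \cdot 19 \left(-17\right) = 361 \left(-17\right) = -6137$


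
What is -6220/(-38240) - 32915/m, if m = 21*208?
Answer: -7696879/1043952 ≈ -7.3728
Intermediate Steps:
m = 4368
-6220/(-38240) - 32915/m = -6220/(-38240) - 32915/4368 = -6220*(-1/38240) - 32915*1/4368 = 311/1912 - 32915/4368 = -7696879/1043952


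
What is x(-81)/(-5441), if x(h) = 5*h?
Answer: 405/5441 ≈ 0.074435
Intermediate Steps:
x(-81)/(-5441) = (5*(-81))/(-5441) = -405*(-1/5441) = 405/5441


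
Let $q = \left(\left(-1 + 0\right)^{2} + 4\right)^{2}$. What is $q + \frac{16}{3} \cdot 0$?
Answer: $25$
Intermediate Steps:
$q = 25$ ($q = \left(\left(-1\right)^{2} + 4\right)^{2} = \left(1 + 4\right)^{2} = 5^{2} = 25$)
$q + \frac{16}{3} \cdot 0 = 25 + \frac{16}{3} \cdot 0 = 25 + 0 = 25$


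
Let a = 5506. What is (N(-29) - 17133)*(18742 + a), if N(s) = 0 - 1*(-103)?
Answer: -412943440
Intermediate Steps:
N(s) = 103 (N(s) = 0 + 103 = 103)
(N(-29) - 17133)*(18742 + a) = (103 - 17133)*(18742 + 5506) = -17030*24248 = -412943440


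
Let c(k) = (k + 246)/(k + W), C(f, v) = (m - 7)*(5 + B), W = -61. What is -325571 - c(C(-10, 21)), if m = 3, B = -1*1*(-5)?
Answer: -32882465/101 ≈ -3.2557e+5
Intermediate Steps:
B = 5 (B = -1*(-5) = 5)
C(f, v) = -40 (C(f, v) = (3 - 7)*(5 + 5) = -4*10 = -40)
c(k) = (246 + k)/(-61 + k) (c(k) = (k + 246)/(k - 61) = (246 + k)/(-61 + k))
-325571 - c(C(-10, 21)) = -325571 - (246 - 40)/(-61 - 40) = -325571 - 206/(-101) = -325571 - (-1)*206/101 = -325571 - 1*(-206/101) = -325571 + 206/101 = -32882465/101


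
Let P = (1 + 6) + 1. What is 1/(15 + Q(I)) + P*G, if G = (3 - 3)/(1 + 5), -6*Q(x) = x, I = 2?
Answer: 3/44 ≈ 0.068182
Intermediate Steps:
P = 8 (P = 7 + 1 = 8)
Q(x) = -x/6
G = 0 (G = 0/6 = 0*(⅙) = 0)
1/(15 + Q(I)) + P*G = 1/(15 - ⅙*2) + 8*0 = 1/(15 - ⅓) + 0 = 1/(44/3) + 0 = 3/44 + 0 = 3/44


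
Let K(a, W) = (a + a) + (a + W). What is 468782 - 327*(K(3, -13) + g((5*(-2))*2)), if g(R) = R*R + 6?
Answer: 337328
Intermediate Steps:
K(a, W) = W + 3*a (K(a, W) = 2*a + (W + a) = W + 3*a)
g(R) = 6 + R² (g(R) = R² + 6 = 6 + R²)
468782 - 327*(K(3, -13) + g((5*(-2))*2)) = 468782 - 327*((-13 + 3*3) + (6 + ((5*(-2))*2)²)) = 468782 - 327*((-13 + 9) + (6 + (-10*2)²)) = 468782 - 327*(-4 + (6 + (-20)²)) = 468782 - 327*(-4 + (6 + 400)) = 468782 - 327*(-4 + 406) = 468782 - 327*402 = 468782 - 1*131454 = 468782 - 131454 = 337328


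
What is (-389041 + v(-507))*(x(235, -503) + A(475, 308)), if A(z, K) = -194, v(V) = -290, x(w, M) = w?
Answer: -15962571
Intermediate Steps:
(-389041 + v(-507))*(x(235, -503) + A(475, 308)) = (-389041 - 290)*(235 - 194) = -389331*41 = -15962571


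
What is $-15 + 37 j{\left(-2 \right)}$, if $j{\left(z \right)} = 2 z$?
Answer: $-163$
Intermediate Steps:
$-15 + 37 j{\left(-2 \right)} = -15 + 37 \cdot 2 \left(-2\right) = -15 + 37 \left(-4\right) = -15 - 148 = -163$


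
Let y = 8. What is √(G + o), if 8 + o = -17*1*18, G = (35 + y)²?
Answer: √1535 ≈ 39.179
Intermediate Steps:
G = 1849 (G = (35 + 8)² = 43² = 1849)
o = -314 (o = -8 - 17*1*18 = -8 - 17*18 = -8 - 306 = -314)
√(G + o) = √(1849 - 314) = √1535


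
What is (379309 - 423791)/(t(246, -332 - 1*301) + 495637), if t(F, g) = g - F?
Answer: -22241/247379 ≈ -0.089907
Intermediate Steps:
(379309 - 423791)/(t(246, -332 - 1*301) + 495637) = (379309 - 423791)/(((-332 - 1*301) - 1*246) + 495637) = -44482/(((-332 - 301) - 246) + 495637) = -44482/((-633 - 246) + 495637) = -44482/(-879 + 495637) = -44482/494758 = -44482*1/494758 = -22241/247379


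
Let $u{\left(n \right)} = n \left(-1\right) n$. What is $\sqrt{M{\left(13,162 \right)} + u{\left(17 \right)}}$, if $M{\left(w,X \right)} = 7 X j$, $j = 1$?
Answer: $13 \sqrt{5} \approx 29.069$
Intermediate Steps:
$u{\left(n \right)} = - n^{2}$ ($u{\left(n \right)} = - n n = - n^{2}$)
$M{\left(w,X \right)} = 7 X$ ($M{\left(w,X \right)} = 7 X 1 = 7 X$)
$\sqrt{M{\left(13,162 \right)} + u{\left(17 \right)}} = \sqrt{7 \cdot 162 - 17^{2}} = \sqrt{1134 - 289} = \sqrt{845} = 13 \sqrt{5}$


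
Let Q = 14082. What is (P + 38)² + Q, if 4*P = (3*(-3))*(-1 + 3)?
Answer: 60817/4 ≈ 15204.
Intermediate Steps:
P = -9/2 (P = ((3*(-3))*(-1 + 3))/4 = (-9*2)/4 = (¼)*(-18) = -9/2 ≈ -4.5000)
(P + 38)² + Q = (-9/2 + 38)² + 14082 = (67/2)² + 14082 = 4489/4 + 14082 = 60817/4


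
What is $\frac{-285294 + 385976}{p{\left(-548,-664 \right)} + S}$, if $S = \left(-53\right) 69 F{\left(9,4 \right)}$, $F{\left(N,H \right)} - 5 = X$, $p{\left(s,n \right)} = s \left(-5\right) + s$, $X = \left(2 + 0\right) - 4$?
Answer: $- \frac{100682}{8779} \approx -11.469$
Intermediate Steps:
$X = -2$ ($X = 2 - 4 = -2$)
$p{\left(s,n \right)} = - 4 s$ ($p{\left(s,n \right)} = - 5 s + s = - 4 s$)
$F{\left(N,H \right)} = 3$ ($F{\left(N,H \right)} = 5 - 2 = 3$)
$S = -10971$ ($S = \left(-53\right) 69 \cdot 3 = \left(-3657\right) 3 = -10971$)
$\frac{-285294 + 385976}{p{\left(-548,-664 \right)} + S} = \frac{-285294 + 385976}{\left(-4\right) \left(-548\right) - 10971} = \frac{100682}{2192 - 10971} = \frac{100682}{-8779} = 100682 \left(- \frac{1}{8779}\right) = - \frac{100682}{8779}$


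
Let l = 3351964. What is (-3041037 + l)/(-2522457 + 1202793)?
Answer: -310927/1319664 ≈ -0.23561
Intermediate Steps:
(-3041037 + l)/(-2522457 + 1202793) = (-3041037 + 3351964)/(-2522457 + 1202793) = 310927/(-1319664) = 310927*(-1/1319664) = -310927/1319664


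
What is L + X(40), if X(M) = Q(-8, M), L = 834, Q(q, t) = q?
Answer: 826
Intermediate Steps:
X(M) = -8
L + X(40) = 834 - 8 = 826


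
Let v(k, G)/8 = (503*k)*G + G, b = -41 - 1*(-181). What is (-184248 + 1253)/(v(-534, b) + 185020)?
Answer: 36599/60129620 ≈ 0.00060867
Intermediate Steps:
b = 140 (b = -41 + 181 = 140)
v(k, G) = 8*G + 4024*G*k (v(k, G) = 8*((503*k)*G + G) = 8*(503*G*k + G) = 8*(G + 503*G*k) = 8*G + 4024*G*k)
(-184248 + 1253)/(v(-534, b) + 185020) = (-184248 + 1253)/(8*140*(1 + 503*(-534)) + 185020) = -182995/(8*140*(1 - 268602) + 185020) = -182995/(8*140*(-268601) + 185020) = -182995/(-300833120 + 185020) = -182995/(-300648100) = -182995*(-1/300648100) = 36599/60129620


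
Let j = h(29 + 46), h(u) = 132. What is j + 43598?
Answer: 43730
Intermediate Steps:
j = 132
j + 43598 = 132 + 43598 = 43730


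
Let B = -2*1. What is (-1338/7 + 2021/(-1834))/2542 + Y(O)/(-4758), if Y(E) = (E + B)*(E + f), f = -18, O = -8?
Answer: -111141871/853151124 ≈ -0.13027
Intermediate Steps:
B = -2
Y(E) = (-18 + E)*(-2 + E) (Y(E) = (E - 2)*(E - 18) = (-2 + E)*(-18 + E) = (-18 + E)*(-2 + E))
(-1338/7 + 2021/(-1834))/2542 + Y(O)/(-4758) = (-1338/7 + 2021/(-1834))/2542 + (36 + (-8)² - 20*(-8))/(-4758) = (-1338*⅐ + 2021*(-1/1834))*(1/2542) + (36 + 64 + 160)*(-1/4758) = (-1338/7 - 2021/1834)*(1/2542) + 260*(-1/4758) = -352577/1834*1/2542 - 10/183 = -352577/4662028 - 10/183 = -111141871/853151124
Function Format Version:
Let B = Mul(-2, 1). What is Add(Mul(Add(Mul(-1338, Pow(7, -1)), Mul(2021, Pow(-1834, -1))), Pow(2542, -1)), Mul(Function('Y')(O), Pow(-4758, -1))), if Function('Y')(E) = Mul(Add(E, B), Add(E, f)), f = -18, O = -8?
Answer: Rational(-111141871, 853151124) ≈ -0.13027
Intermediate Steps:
B = -2
Function('Y')(E) = Mul(Add(-18, E), Add(-2, E)) (Function('Y')(E) = Mul(Add(E, -2), Add(E, -18)) = Mul(Add(-2, E), Add(-18, E)) = Mul(Add(-18, E), Add(-2, E)))
Add(Mul(Add(Mul(-1338, Pow(7, -1)), Mul(2021, Pow(-1834, -1))), Pow(2542, -1)), Mul(Function('Y')(O), Pow(-4758, -1))) = Add(Mul(Add(Mul(-1338, Pow(7, -1)), Mul(2021, Pow(-1834, -1))), Pow(2542, -1)), Mul(Add(36, Pow(-8, 2), Mul(-20, -8)), Pow(-4758, -1))) = Add(Mul(Add(Mul(-1338, Rational(1, 7)), Mul(2021, Rational(-1, 1834))), Rational(1, 2542)), Mul(Add(36, 64, 160), Rational(-1, 4758))) = Add(Mul(Add(Rational(-1338, 7), Rational(-2021, 1834)), Rational(1, 2542)), Mul(260, Rational(-1, 4758))) = Add(Mul(Rational(-352577, 1834), Rational(1, 2542)), Rational(-10, 183)) = Add(Rational(-352577, 4662028), Rational(-10, 183)) = Rational(-111141871, 853151124)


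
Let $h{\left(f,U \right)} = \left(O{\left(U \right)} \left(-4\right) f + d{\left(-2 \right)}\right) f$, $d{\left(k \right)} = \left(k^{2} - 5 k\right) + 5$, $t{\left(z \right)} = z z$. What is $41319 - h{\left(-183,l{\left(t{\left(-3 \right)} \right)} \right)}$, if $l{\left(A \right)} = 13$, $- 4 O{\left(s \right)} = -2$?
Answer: $111774$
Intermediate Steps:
$t{\left(z \right)} = z^{2}$
$O{\left(s \right)} = \frac{1}{2}$ ($O{\left(s \right)} = \left(- \frac{1}{4}\right) \left(-2\right) = \frac{1}{2}$)
$d{\left(k \right)} = 5 + k^{2} - 5 k$
$h{\left(f,U \right)} = f \left(19 - 2 f\right)$ ($h{\left(f,U \right)} = \left(\frac{1}{2} \left(-4\right) f + \left(5 + \left(-2\right)^{2} - -10\right)\right) f = \left(- 2 f + \left(5 + 4 + 10\right)\right) f = \left(- 2 f + 19\right) f = \left(19 - 2 f\right) f = f \left(19 - 2 f\right)$)
$41319 - h{\left(-183,l{\left(t{\left(-3 \right)} \right)} \right)} = 41319 - - 183 \left(19 - -366\right) = 41319 - - 183 \left(19 + 366\right) = 41319 - \left(-183\right) 385 = 41319 - -70455 = 41319 + 70455 = 111774$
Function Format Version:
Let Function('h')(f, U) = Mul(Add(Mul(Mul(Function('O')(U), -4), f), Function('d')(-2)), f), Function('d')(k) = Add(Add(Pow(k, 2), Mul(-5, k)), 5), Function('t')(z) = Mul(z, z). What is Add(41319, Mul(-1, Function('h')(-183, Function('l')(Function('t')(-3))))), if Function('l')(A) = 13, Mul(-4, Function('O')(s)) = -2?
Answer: 111774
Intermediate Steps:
Function('t')(z) = Pow(z, 2)
Function('O')(s) = Rational(1, 2) (Function('O')(s) = Mul(Rational(-1, 4), -2) = Rational(1, 2))
Function('d')(k) = Add(5, Pow(k, 2), Mul(-5, k))
Function('h')(f, U) = Mul(f, Add(19, Mul(-2, f))) (Function('h')(f, U) = Mul(Add(Mul(Mul(Rational(1, 2), -4), f), Add(5, Pow(-2, 2), Mul(-5, -2))), f) = Mul(Add(Mul(-2, f), Add(5, 4, 10)), f) = Mul(Add(Mul(-2, f), 19), f) = Mul(Add(19, Mul(-2, f)), f) = Mul(f, Add(19, Mul(-2, f))))
Add(41319, Mul(-1, Function('h')(-183, Function('l')(Function('t')(-3))))) = Add(41319, Mul(-1, Mul(-183, Add(19, Mul(-2, -183))))) = Add(41319, Mul(-1, Mul(-183, Add(19, 366)))) = Add(41319, Mul(-1, Mul(-183, 385))) = Add(41319, Mul(-1, -70455)) = Add(41319, 70455) = 111774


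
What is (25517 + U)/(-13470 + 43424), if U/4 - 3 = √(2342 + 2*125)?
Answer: 25529/29954 + 72*√2/14977 ≈ 0.85907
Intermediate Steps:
U = 12 + 144*√2 (U = 12 + 4*√(2342 + 2*125) = 12 + 4*√(2342 + 250) = 12 + 4*√2592 = 12 + 4*(36*√2) = 12 + 144*√2 ≈ 215.65)
(25517 + U)/(-13470 + 43424) = (25517 + (12 + 144*√2))/(-13470 + 43424) = (25529 + 144*√2)/29954 = (25529 + 144*√2)*(1/29954) = 25529/29954 + 72*√2/14977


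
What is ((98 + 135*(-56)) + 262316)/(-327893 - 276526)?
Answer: -254854/604419 ≈ -0.42165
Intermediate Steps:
((98 + 135*(-56)) + 262316)/(-327893 - 276526) = ((98 - 7560) + 262316)/(-604419) = (-7462 + 262316)*(-1/604419) = 254854*(-1/604419) = -254854/604419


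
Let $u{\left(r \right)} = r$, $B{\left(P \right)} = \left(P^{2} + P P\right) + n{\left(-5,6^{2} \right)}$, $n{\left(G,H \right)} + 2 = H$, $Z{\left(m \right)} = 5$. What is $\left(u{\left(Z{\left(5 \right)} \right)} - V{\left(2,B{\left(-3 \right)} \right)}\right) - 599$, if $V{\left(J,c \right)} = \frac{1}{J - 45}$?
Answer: $- \frac{25541}{43} \approx -593.98$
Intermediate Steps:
$n{\left(G,H \right)} = -2 + H$
$B{\left(P \right)} = 34 + 2 P^{2}$ ($B{\left(P \right)} = \left(P^{2} + P P\right) - \left(2 - 6^{2}\right) = \left(P^{2} + P^{2}\right) + \left(-2 + 36\right) = 2 P^{2} + 34 = 34 + 2 P^{2}$)
$V{\left(J,c \right)} = \frac{1}{-45 + J}$
$\left(u{\left(Z{\left(5 \right)} \right)} - V{\left(2,B{\left(-3 \right)} \right)}\right) - 599 = \left(5 - \frac{1}{-45 + 2}\right) - 599 = \left(5 - \frac{1}{-43}\right) - 599 = \left(5 - - \frac{1}{43}\right) - 599 = \left(5 + \frac{1}{43}\right) - 599 = \frac{216}{43} - 599 = - \frac{25541}{43}$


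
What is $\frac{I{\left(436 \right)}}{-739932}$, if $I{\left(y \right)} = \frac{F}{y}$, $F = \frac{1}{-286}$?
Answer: $\frac{1}{92266560672} \approx 1.0838 \cdot 10^{-11}$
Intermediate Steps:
$F = - \frac{1}{286} \approx -0.0034965$
$I{\left(y \right)} = - \frac{1}{286 y}$
$\frac{I{\left(436 \right)}}{-739932} = \frac{\left(- \frac{1}{286}\right) \frac{1}{436}}{-739932} = \left(- \frac{1}{286}\right) \frac{1}{436} \left(- \frac{1}{739932}\right) = \left(- \frac{1}{124696}\right) \left(- \frac{1}{739932}\right) = \frac{1}{92266560672}$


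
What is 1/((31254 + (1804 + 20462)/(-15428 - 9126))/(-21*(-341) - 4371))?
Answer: 2283522/25579615 ≈ 0.089271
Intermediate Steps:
1/((31254 + (1804 + 20462)/(-15428 - 9126))/(-21*(-341) - 4371)) = 1/((31254 + 22266/(-24554))/(7161 - 4371)) = 1/((31254 + 22266*(-1/24554))/2790) = 1/((31254 - 11133/12277)*(1/2790)) = 1/((383694225/12277)*(1/2790)) = 1/(25579615/2283522) = 2283522/25579615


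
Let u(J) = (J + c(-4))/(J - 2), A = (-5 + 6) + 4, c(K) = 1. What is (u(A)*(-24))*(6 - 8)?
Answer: 96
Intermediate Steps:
A = 5 (A = 1 + 4 = 5)
u(J) = (1 + J)/(-2 + J) (u(J) = (J + 1)/(J - 2) = (1 + J)/(-2 + J))
(u(A)*(-24))*(6 - 8) = (((1 + 5)/(-2 + 5))*(-24))*(6 - 8) = ((6/3)*(-24))*(-2) = (((⅓)*6)*(-24))*(-2) = (2*(-24))*(-2) = -48*(-2) = 96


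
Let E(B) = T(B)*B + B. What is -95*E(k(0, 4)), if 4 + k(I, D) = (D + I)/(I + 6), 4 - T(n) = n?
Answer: 23750/9 ≈ 2638.9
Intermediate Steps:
T(n) = 4 - n
k(I, D) = -4 + (D + I)/(6 + I) (k(I, D) = -4 + (D + I)/(I + 6) = -4 + (D + I)/(6 + I))
E(B) = B + B*(4 - B) (E(B) = (4 - B)*B + B = B*(4 - B) + B = B + B*(4 - B))
-95*E(k(0, 4)) = -95*(-24 + 4 - 3*0)/(6 + 0)*(5 - (-24 + 4 - 3*0)/(6 + 0)) = -95*(-24 + 4 + 0)/6*(5 - (-24 + 4 + 0)/6) = -95*(1/6)*(-20)*(5 - (-20)/6) = -(-950)*(5 - 1*(-10/3))/3 = -(-950)*(5 + 10/3)/3 = -(-950)*25/(3*3) = -95*(-250/9) = 23750/9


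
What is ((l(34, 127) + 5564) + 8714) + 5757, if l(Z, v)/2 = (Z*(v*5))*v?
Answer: 5503895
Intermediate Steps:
l(Z, v) = 10*Z*v² (l(Z, v) = 2*((Z*(v*5))*v) = 2*((Z*(5*v))*v) = 2*((5*Z*v)*v) = 2*(5*Z*v²) = 10*Z*v²)
((l(34, 127) + 5564) + 8714) + 5757 = ((10*34*127² + 5564) + 8714) + 5757 = ((10*34*16129 + 5564) + 8714) + 5757 = ((5483860 + 5564) + 8714) + 5757 = (5489424 + 8714) + 5757 = 5498138 + 5757 = 5503895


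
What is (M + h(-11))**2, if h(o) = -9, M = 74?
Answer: 4225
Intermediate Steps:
(M + h(-11))**2 = (74 - 9)**2 = 65**2 = 4225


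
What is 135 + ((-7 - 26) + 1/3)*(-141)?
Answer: 4741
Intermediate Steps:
135 + ((-7 - 26) + 1/3)*(-141) = 135 + (-33 + ⅓)*(-141) = 135 - 98/3*(-141) = 135 + 4606 = 4741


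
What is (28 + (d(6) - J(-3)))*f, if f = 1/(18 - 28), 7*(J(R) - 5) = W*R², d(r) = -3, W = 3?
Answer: -113/70 ≈ -1.6143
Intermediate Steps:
J(R) = 5 + 3*R²/7 (J(R) = 5 + (3*R²)/7 = 5 + 3*R²/7)
f = -⅒ (f = 1/(-10) = -⅒ ≈ -0.10000)
(28 + (d(6) - J(-3)))*f = (28 + (-3 - (5 + (3/7)*(-3)²)))*(-⅒) = (28 + (-3 - (5 + (3/7)*9)))*(-⅒) = (28 + (-3 - (5 + 27/7)))*(-⅒) = (28 + (-3 - 1*62/7))*(-⅒) = (28 + (-3 - 62/7))*(-⅒) = (28 - 83/7)*(-⅒) = (113/7)*(-⅒) = -113/70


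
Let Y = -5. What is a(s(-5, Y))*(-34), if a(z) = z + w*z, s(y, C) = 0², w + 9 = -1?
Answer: 0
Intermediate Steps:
w = -10 (w = -9 - 1 = -10)
s(y, C) = 0
a(z) = -9*z (a(z) = z - 10*z = -9*z)
a(s(-5, Y))*(-34) = -9*0*(-34) = 0*(-34) = 0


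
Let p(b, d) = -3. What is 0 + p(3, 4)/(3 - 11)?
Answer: 3/8 ≈ 0.37500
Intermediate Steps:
0 + p(3, 4)/(3 - 11) = 0 - 3/(3 - 11) = 0 - 3/(-8) = 0 - 3*(-1/8) = 0 + 3/8 = 3/8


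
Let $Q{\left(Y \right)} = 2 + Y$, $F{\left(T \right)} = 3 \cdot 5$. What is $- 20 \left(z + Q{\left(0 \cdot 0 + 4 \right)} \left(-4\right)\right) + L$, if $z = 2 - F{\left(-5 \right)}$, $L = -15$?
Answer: $725$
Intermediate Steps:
$F{\left(T \right)} = 15$
$z = -13$ ($z = 2 - 15 = -13$)
$- 20 \left(z + Q{\left(0 \cdot 0 + 4 \right)} \left(-4\right)\right) + L = - 20 \left(-13 + \left(2 + \left(0 \cdot 0 + 4\right)\right) \left(-4\right)\right) - 15 = - 20 \left(-13 + \left(2 + \left(0 + 4\right)\right) \left(-4\right)\right) - 15 = - 20 \left(-13 + \left(2 + 4\right) \left(-4\right)\right) - 15 = - 20 \left(-13 + 6 \left(-4\right)\right) - 15 = - 20 \left(-13 - 24\right) - 15 = \left(-20\right) \left(-37\right) - 15 = 740 - 15 = 725$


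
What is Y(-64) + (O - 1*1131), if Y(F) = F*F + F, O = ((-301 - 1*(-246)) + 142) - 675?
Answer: 2313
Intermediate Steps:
O = -588 (O = ((-301 + 246) + 142) - 675 = (-55 + 142) - 675 = 87 - 675 = -588)
Y(F) = F + F**2 (Y(F) = F**2 + F = F + F**2)
Y(-64) + (O - 1*1131) = -64*(1 - 64) + (-588 - 1*1131) = -64*(-63) + (-588 - 1131) = 4032 - 1719 = 2313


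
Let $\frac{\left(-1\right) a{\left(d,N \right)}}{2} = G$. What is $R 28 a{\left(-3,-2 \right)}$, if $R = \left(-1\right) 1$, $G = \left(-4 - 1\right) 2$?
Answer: $-560$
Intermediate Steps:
$G = -10$ ($G = \left(-5\right) 2 = -10$)
$a{\left(d,N \right)} = 20$ ($a{\left(d,N \right)} = \left(-2\right) \left(-10\right) = 20$)
$R = -1$
$R 28 a{\left(-3,-2 \right)} = \left(-1\right) 28 \cdot 20 = \left(-28\right) 20 = -560$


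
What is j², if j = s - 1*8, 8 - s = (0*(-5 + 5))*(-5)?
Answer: 0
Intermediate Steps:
s = 8 (s = 8 - 0*(-5 + 5)*(-5) = 8 - 0*0*(-5) = 8 - 0*(-5) = 8 - 1*0 = 8 + 0 = 8)
j = 0 (j = 8 - 1*8 = 8 - 8 = 0)
j² = 0² = 0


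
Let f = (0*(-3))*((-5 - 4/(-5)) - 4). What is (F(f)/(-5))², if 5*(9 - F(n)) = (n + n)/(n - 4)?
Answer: 81/25 ≈ 3.2400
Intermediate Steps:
f = 0 (f = 0*((-5 - 4*(-⅕)) - 4) = 0*((-5 + ⅘) - 4) = 0*(-21/5 - 4) = 0*(-41/5) = 0)
F(n) = 9 - 2*n/(5*(-4 + n)) (F(n) = 9 - (n + n)/(5*(n - 4)) = 9 - 2*n/(5*(-4 + n)))
(F(f)/(-5))² = (((-180 + 43*0)/(5*(-4 + 0)))/(-5))² = (((⅕)*(-180 + 0)/(-4))*(-⅕))² = (((⅕)*(-¼)*(-180))*(-⅕))² = (9*(-⅕))² = (-9/5)² = 81/25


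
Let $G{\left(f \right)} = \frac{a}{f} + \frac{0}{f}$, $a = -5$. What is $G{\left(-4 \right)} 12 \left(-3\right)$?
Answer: $-45$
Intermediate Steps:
$G{\left(f \right)} = - \frac{5}{f}$ ($G{\left(f \right)} = - \frac{5}{f} + \frac{0}{f} = - \frac{5}{f} + 0 = - \frac{5}{f}$)
$G{\left(-4 \right)} 12 \left(-3\right) = - \frac{5}{-4} \cdot 12 \left(-3\right) = \left(-5\right) \left(- \frac{1}{4}\right) 12 \left(-3\right) = \frac{5}{4} \cdot 12 \left(-3\right) = 15 \left(-3\right) = -45$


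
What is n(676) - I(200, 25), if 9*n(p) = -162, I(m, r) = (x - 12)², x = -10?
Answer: -502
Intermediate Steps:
I(m, r) = 484 (I(m, r) = (-10 - 12)² = (-22)² = 484)
n(p) = -18 (n(p) = (⅑)*(-162) = -18)
n(676) - I(200, 25) = -18 - 1*484 = -18 - 484 = -502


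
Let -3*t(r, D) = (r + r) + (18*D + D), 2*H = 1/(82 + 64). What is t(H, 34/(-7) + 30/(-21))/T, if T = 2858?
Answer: 40683/2920876 ≈ 0.013928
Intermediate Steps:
H = 1/292 (H = 1/(2*(82 + 64)) = (½)/146 = (½)*(1/146) = 1/292 ≈ 0.0034247)
t(r, D) = -19*D/3 - 2*r/3 (t(r, D) = -((r + r) + (18*D + D))/3 = -(2*r + 19*D)/3 = -19*D/3 - 2*r/3)
t(H, 34/(-7) + 30/(-21))/T = (-19*(34/(-7) + 30/(-21))/3 - ⅔*1/292)/2858 = (-19*(34*(-⅐) + 30*(-1/21))/3 - 1/438)*(1/2858) = (-19*(-34/7 - 10/7)/3 - 1/438)*(1/2858) = (-19/3*(-44/7) - 1/438)*(1/2858) = (836/21 - 1/438)*(1/2858) = (40683/1022)*(1/2858) = 40683/2920876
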